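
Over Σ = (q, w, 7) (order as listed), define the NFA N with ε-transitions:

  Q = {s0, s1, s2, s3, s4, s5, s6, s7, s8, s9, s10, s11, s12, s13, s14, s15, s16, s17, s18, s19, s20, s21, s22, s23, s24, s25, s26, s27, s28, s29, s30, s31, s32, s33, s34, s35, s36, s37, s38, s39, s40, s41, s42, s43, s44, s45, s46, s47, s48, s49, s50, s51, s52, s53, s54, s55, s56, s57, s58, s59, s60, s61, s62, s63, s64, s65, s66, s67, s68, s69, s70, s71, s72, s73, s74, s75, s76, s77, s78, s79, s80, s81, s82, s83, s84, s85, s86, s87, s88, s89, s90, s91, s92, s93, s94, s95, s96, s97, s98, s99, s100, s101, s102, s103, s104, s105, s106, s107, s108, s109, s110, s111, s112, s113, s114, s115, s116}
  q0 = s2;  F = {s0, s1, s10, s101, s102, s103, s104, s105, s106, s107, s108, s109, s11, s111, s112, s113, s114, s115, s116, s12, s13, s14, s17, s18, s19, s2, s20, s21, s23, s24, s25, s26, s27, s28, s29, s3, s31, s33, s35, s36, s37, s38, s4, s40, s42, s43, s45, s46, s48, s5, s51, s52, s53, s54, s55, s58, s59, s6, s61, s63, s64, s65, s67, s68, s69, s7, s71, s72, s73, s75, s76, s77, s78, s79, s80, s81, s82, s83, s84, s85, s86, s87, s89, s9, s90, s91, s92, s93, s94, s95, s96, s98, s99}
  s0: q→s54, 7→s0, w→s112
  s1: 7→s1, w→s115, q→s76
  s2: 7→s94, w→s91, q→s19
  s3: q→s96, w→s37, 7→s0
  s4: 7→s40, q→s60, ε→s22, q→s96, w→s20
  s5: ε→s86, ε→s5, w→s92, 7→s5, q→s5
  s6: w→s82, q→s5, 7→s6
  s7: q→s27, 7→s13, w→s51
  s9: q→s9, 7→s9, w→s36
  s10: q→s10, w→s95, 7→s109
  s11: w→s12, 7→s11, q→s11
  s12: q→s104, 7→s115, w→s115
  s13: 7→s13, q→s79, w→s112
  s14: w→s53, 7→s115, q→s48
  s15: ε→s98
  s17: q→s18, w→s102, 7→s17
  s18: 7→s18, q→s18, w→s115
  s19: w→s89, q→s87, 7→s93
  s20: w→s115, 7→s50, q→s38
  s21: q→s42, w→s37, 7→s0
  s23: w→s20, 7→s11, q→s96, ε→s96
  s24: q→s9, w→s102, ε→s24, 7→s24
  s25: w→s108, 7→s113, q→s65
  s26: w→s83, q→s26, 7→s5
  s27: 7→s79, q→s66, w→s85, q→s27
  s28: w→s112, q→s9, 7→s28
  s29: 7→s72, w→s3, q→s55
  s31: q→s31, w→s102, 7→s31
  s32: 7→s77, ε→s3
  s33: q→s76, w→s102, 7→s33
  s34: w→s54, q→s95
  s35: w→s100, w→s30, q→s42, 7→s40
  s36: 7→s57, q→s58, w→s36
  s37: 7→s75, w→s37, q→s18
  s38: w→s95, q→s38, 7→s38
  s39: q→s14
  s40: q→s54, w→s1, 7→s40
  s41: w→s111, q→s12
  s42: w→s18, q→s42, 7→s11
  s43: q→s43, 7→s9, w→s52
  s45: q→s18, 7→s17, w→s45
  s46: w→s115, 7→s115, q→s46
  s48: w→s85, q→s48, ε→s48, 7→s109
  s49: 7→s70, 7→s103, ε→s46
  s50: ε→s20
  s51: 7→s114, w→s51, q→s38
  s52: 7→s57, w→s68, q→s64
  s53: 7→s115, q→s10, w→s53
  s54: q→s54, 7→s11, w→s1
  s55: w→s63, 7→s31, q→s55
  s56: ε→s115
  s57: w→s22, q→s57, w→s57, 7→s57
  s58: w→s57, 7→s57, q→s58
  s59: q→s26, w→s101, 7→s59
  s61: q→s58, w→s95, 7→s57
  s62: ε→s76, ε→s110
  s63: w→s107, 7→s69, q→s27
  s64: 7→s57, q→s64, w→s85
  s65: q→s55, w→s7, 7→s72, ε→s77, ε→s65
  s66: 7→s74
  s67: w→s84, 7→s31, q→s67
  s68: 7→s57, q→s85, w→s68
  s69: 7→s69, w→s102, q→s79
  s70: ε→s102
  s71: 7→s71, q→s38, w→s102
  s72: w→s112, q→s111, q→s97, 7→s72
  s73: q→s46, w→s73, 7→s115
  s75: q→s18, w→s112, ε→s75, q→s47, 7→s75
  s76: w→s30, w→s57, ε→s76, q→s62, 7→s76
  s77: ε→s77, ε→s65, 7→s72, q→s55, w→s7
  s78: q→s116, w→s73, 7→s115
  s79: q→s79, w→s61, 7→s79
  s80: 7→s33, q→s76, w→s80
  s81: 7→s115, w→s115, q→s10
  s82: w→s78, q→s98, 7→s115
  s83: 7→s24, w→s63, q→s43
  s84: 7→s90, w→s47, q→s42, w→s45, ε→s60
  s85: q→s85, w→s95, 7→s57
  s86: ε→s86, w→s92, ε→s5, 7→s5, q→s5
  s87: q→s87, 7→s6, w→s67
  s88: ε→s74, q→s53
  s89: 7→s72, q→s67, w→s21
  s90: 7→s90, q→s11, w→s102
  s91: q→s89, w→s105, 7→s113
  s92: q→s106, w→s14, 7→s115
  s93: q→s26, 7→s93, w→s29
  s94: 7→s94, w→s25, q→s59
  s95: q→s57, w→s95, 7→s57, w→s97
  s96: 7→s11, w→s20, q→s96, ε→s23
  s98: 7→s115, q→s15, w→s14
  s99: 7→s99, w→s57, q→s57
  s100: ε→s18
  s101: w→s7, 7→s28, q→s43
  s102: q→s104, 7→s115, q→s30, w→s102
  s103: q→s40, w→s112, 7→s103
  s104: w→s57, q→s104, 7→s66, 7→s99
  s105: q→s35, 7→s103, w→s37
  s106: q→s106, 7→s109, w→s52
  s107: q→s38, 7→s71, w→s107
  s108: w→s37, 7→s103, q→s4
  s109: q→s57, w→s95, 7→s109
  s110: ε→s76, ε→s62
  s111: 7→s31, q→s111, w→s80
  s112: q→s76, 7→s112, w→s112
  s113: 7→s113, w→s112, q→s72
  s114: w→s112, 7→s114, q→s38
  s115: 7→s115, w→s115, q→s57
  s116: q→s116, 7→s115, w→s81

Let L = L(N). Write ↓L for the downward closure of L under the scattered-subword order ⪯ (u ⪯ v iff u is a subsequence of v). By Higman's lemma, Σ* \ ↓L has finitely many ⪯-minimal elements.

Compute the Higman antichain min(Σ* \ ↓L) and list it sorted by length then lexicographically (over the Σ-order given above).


|Q|=117, |F|=93, |δ|=331 (28 ε).
min D↑ (91 st, q0=0, F={56}): 0:q→1,w→2,7→3 1:q→4,w→5,7→6 2:q→5,w→7,7→8 3:q→9,w→10,7→3 4:q→4,w→11,7→12 5:q→11,w→13,7→14 6:q→15,w→16,7→6 7:q→17,w→18,7→19 8:q→14,w→20,7→8 9:q→15,w→21,7→9 10:q→22,w→23,7→8 11:q→11,w→24,7→25 12:q→26,w→27,7→12 13:q→28,w→18,7→29 14:q→30,w→20,7→14 15:q→15,w→31,7→26 16:q→32,w→33,7→14 17:q→28,w→34,7→35 18:q→34,w→18,7→36 19:q→35,w→20,7→19 20:q→37,w→20,7→20 21:q→38,w→39,7→40 22:q→32,w→39,7→14 23:q→41,w→18,7→19 24:q→28,w→42,7→43 25:q→25,w→44,7→25 26:q→26,w→45,7→26 27:q→46,w→47,7→48 28:q→28,w→34,7→49 29:q→50,w→20,7→29 30:q→30,w→51,7→25 31:q→38,w→52,7→53 32:q→32,w→52,7→25 33:q→54,w→18,7→29 34:q→34,w→48,7→34 35:q→50,w→55,7→35 36:q→34,w→20,7→36 37:q→37,w→56,7→37 38:q→38,w→57,7→58 39:q→59,w→60,7→61 40:q→58,w→20,7→40 41:q→54,w→62,7→35 42:q→34,w→42,7→63 43:q→49,w→44,7→43 44:q→64,w→44,7→48 45:q→65,w→66,7→48 46:q→46,w→66,7→48 47:q→67,w→68,7→48 48:q→56,w→48,7→48 49:q→49,w→69,7→49 50:q→50,w→55,7→49 51:q→37,w→51,7→70 52:q→59,w→71,7→72 53:q→58,w→44,7→53 54:q→54,w→62,7→49 55:q→37,w→48,7→55 56:q→56,w→56,7→56 57:q→73,w→74,7→56 58:q→58,w→75,7→58 59:q→59,w→76,7→77 60:q→78,w→60,7→79 61:q→77,w→20,7→61 62:q→78,w→48,7→62 63:q→34,w→44,7→63 64:q→64,w→56,7→80 65:q→65,w→57,7→81 66:q→82,w→83,7→48 67:q→67,w→84,7→48 68:q→85,w→68,7→48 69:q→64,w→48,7→48 70:q→37,w→44,7→70 71:q→78,w→71,7→86 72:q→77,w→44,7→72 73:q→73,w→76,7→56 74:q→76,w→74,7→56 75:q→87,w→75,7→56 76:q→76,w→88,7→56 77:q→77,w→89,7→77 78:q→78,w→88,7→78 79:q→78,w→20,7→79 80:q→56,w→56,7→80 81:q→56,w→88,7→81 82:q→82,w→76,7→81 83:q→90,w→83,7→48 84:q→90,w→48,7→48 85:q→85,w→48,7→48 86:q→78,w→44,7→86 87:q→87,w→56,7→56 88:q→56,w→88,7→56 89:q→87,w→88,7→56 90:q→90,w→88,7→81 [Hopcroft].
'w7wqw': run [106, 96, 48, 22, 11, 3] end={s22,s30,s57} ∉↓L; 5/5 deletions ∈↓L.
'qq7w7q': run [106, 98, 74, 55, 34, 9, 2] end={s22,s57} ∉↓L; 6/6 single-dels accept.
'wwqwwq': |S_i|=[106, 96, 73, 42, 26, 6, 2] end={s22,s57} ∉↓L; 6/6 deletions ∈↓L.
'wwwqwq': run [106, 96, 73, 44, 21, 6, 2] end={s22,s57} rej; 6/6 deletions ∈↓L.
'7qwqw7': run [106, 93, 76, 53, 28, 12, 2] end={s22,s57} — reject; 6/6 single-dels accept.
5 obstructions.

min(Σ*\↓L) = [w7wqw, qq7w7q, wwqwwq, wwwqwq, 7qwqw7].


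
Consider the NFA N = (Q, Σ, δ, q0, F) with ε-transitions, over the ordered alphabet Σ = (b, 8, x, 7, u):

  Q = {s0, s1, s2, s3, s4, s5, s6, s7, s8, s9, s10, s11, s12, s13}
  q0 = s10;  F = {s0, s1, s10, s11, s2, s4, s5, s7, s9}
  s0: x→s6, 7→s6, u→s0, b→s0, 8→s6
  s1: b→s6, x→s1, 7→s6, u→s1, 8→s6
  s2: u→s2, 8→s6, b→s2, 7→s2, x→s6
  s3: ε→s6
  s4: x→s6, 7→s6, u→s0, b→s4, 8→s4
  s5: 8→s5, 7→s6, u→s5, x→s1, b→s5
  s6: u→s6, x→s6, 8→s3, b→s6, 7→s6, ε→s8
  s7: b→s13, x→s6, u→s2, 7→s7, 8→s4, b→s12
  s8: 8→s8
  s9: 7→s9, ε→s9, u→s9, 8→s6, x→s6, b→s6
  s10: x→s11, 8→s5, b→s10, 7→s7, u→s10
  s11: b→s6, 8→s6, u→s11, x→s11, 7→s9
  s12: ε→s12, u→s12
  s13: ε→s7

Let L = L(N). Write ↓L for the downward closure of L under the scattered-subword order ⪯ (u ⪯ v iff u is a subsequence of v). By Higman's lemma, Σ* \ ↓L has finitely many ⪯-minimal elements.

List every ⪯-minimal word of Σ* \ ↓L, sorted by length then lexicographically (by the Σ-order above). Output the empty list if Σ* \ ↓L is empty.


Antichain: [87, xb, x8, 7x, 7u8].

|Q|=14, |F|=9, |δ|=58 (5 ε).
min D↑ (10 st, q0=0, F={5}): 0:b→0,8→1,x→2,7→3,u→0 1:b→1,8→1,x→4,7→5,u→1 2:b→5,8→5,x→2,7→6,u→2 3:b→3,8→7,x→5,7→3,u→8 4:b→5,8→5,x→4,7→5,u→4 5:b→5,8→5,x→5,7→5,u→5 6:b→5,8→5,x→5,7→6,u→6 7:b→7,8→7,x→5,7→5,u→9 8:b→8,8→5,x→5,7→8,u→8 9:b→9,8→5,x→5,7→5,u→9.
'87': |S_i|=[14, 7, 3] end={s3,s6,s8} — reject; 2/2 single-dels accept.
'xb': |S_i|=[14, 6, 3] end={s3,s6,s8} — reject; 2/2 deletions ∈↓L.
'x8': N↓-sim [14, 6, 3] end={s3,s6,s8} — reject; 2/2 del acc.
'7x': run [14, 10, 3] end={s3,s6,s8} — reject; 2/2 single-dels accept.
'7u8': N↓-sim [14, 10, 7, 3] end={s3,s6,s8} rej; 3/3 deletions ∈↓L.
5 words, ⪯-incomp.


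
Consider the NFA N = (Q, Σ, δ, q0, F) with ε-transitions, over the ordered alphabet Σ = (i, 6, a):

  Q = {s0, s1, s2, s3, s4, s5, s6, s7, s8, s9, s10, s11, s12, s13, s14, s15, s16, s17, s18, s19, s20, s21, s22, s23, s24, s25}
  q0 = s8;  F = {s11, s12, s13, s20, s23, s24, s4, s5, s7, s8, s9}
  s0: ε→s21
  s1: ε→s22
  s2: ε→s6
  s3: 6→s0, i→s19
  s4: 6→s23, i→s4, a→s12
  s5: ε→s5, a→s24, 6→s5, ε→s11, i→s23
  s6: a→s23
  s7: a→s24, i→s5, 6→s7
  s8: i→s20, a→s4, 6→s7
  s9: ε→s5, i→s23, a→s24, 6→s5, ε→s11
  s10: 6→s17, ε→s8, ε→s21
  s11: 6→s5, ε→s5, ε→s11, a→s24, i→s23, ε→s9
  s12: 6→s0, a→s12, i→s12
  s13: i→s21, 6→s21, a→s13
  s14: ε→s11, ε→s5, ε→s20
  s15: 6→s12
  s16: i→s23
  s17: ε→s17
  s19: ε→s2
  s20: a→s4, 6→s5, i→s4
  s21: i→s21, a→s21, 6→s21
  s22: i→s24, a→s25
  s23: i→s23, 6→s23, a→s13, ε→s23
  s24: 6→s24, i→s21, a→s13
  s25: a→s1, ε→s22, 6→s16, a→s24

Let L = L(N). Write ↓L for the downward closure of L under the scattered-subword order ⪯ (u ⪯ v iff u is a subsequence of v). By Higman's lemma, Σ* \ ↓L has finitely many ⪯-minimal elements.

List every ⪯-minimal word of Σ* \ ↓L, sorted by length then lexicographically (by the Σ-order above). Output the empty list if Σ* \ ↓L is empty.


Antichain: [6ai, aa6, iia6].

|Q|=26, |F|=11, |δ|=66 (19 ε).
min D↑ (10 st, q0=0, F={8}): 0:i→1,6→2,a→3 1:i→3,6→4,a→3 2:i→4,6→2,a→5 3:i→3,6→6,a→7 4:i→6,6→4,a→5 5:i→8,6→5,a→9 6:i→6,6→6,a→9 7:i→7,6→8,a→7 8:i→8,6→8,a→8 9:i→8,6→8,a→9 [Hopcroft].
'6ai': run [13, 9, 3, 1] end={s21} — reject; 3/3 single-dels accept.
'aa6': run [13, 7, 4, 2] end={s0,s21} — reject; 3/3 del acc.
'iia6': |S_i|=[13, 11, 6, 4, 2] end={s0,s21} ∉↓L; 4/4 deletions ∈↓L.
3 minimals (antichain).


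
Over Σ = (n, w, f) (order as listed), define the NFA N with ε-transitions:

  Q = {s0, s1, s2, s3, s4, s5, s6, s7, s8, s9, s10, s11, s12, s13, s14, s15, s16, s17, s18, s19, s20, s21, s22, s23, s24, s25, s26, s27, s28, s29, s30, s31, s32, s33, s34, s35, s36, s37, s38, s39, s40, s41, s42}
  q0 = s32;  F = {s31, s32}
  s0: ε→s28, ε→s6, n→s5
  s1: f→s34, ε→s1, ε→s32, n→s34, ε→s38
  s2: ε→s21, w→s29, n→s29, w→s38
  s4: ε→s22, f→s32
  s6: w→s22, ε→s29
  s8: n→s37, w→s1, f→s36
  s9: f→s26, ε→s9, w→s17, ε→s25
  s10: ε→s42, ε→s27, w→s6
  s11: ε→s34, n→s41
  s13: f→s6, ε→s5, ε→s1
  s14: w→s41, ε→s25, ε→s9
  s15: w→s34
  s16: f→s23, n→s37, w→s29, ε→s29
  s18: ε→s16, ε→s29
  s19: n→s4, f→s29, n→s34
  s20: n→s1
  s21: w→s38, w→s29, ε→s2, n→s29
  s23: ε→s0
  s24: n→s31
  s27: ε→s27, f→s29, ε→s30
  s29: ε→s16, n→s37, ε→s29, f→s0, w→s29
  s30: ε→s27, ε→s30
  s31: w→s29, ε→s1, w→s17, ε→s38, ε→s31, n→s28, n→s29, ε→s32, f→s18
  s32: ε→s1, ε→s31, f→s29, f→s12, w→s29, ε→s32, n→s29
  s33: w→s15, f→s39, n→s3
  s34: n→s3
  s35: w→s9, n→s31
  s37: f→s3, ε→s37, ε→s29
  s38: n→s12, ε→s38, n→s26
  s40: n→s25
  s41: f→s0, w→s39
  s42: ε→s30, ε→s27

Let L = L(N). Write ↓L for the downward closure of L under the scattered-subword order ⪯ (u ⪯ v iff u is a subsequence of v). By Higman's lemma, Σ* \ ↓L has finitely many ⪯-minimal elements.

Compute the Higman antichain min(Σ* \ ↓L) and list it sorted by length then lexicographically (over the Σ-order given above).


|Q|=43, |F|=2, |δ|=94 (40 ε).
min D↑ (2 st, q0=0, F={1}): 0:n→1,w→1,f→1 1:n→1,w→1,f→1.
'n': run [19, 13] end={s0,s12,s16,s22,s23,s26,s28,s29,s3,s34,s37,s5,…} rej; 1/1 deletions ∈↓L.
'w': run [19, 11] end={s0,s16,s17,s22,s23,s28,s29,s3,s37,s5,s6} ∉↓L; 1/1 deletions ∈↓L.
'f': run [19, 13] end={s0,s12,s16,s18,s22,s23,s28,s29,s3,s34,s37,s5,…} ∉↓L; 1/1 del acc.
3 minimals (antichain).

A = [n, w, f].


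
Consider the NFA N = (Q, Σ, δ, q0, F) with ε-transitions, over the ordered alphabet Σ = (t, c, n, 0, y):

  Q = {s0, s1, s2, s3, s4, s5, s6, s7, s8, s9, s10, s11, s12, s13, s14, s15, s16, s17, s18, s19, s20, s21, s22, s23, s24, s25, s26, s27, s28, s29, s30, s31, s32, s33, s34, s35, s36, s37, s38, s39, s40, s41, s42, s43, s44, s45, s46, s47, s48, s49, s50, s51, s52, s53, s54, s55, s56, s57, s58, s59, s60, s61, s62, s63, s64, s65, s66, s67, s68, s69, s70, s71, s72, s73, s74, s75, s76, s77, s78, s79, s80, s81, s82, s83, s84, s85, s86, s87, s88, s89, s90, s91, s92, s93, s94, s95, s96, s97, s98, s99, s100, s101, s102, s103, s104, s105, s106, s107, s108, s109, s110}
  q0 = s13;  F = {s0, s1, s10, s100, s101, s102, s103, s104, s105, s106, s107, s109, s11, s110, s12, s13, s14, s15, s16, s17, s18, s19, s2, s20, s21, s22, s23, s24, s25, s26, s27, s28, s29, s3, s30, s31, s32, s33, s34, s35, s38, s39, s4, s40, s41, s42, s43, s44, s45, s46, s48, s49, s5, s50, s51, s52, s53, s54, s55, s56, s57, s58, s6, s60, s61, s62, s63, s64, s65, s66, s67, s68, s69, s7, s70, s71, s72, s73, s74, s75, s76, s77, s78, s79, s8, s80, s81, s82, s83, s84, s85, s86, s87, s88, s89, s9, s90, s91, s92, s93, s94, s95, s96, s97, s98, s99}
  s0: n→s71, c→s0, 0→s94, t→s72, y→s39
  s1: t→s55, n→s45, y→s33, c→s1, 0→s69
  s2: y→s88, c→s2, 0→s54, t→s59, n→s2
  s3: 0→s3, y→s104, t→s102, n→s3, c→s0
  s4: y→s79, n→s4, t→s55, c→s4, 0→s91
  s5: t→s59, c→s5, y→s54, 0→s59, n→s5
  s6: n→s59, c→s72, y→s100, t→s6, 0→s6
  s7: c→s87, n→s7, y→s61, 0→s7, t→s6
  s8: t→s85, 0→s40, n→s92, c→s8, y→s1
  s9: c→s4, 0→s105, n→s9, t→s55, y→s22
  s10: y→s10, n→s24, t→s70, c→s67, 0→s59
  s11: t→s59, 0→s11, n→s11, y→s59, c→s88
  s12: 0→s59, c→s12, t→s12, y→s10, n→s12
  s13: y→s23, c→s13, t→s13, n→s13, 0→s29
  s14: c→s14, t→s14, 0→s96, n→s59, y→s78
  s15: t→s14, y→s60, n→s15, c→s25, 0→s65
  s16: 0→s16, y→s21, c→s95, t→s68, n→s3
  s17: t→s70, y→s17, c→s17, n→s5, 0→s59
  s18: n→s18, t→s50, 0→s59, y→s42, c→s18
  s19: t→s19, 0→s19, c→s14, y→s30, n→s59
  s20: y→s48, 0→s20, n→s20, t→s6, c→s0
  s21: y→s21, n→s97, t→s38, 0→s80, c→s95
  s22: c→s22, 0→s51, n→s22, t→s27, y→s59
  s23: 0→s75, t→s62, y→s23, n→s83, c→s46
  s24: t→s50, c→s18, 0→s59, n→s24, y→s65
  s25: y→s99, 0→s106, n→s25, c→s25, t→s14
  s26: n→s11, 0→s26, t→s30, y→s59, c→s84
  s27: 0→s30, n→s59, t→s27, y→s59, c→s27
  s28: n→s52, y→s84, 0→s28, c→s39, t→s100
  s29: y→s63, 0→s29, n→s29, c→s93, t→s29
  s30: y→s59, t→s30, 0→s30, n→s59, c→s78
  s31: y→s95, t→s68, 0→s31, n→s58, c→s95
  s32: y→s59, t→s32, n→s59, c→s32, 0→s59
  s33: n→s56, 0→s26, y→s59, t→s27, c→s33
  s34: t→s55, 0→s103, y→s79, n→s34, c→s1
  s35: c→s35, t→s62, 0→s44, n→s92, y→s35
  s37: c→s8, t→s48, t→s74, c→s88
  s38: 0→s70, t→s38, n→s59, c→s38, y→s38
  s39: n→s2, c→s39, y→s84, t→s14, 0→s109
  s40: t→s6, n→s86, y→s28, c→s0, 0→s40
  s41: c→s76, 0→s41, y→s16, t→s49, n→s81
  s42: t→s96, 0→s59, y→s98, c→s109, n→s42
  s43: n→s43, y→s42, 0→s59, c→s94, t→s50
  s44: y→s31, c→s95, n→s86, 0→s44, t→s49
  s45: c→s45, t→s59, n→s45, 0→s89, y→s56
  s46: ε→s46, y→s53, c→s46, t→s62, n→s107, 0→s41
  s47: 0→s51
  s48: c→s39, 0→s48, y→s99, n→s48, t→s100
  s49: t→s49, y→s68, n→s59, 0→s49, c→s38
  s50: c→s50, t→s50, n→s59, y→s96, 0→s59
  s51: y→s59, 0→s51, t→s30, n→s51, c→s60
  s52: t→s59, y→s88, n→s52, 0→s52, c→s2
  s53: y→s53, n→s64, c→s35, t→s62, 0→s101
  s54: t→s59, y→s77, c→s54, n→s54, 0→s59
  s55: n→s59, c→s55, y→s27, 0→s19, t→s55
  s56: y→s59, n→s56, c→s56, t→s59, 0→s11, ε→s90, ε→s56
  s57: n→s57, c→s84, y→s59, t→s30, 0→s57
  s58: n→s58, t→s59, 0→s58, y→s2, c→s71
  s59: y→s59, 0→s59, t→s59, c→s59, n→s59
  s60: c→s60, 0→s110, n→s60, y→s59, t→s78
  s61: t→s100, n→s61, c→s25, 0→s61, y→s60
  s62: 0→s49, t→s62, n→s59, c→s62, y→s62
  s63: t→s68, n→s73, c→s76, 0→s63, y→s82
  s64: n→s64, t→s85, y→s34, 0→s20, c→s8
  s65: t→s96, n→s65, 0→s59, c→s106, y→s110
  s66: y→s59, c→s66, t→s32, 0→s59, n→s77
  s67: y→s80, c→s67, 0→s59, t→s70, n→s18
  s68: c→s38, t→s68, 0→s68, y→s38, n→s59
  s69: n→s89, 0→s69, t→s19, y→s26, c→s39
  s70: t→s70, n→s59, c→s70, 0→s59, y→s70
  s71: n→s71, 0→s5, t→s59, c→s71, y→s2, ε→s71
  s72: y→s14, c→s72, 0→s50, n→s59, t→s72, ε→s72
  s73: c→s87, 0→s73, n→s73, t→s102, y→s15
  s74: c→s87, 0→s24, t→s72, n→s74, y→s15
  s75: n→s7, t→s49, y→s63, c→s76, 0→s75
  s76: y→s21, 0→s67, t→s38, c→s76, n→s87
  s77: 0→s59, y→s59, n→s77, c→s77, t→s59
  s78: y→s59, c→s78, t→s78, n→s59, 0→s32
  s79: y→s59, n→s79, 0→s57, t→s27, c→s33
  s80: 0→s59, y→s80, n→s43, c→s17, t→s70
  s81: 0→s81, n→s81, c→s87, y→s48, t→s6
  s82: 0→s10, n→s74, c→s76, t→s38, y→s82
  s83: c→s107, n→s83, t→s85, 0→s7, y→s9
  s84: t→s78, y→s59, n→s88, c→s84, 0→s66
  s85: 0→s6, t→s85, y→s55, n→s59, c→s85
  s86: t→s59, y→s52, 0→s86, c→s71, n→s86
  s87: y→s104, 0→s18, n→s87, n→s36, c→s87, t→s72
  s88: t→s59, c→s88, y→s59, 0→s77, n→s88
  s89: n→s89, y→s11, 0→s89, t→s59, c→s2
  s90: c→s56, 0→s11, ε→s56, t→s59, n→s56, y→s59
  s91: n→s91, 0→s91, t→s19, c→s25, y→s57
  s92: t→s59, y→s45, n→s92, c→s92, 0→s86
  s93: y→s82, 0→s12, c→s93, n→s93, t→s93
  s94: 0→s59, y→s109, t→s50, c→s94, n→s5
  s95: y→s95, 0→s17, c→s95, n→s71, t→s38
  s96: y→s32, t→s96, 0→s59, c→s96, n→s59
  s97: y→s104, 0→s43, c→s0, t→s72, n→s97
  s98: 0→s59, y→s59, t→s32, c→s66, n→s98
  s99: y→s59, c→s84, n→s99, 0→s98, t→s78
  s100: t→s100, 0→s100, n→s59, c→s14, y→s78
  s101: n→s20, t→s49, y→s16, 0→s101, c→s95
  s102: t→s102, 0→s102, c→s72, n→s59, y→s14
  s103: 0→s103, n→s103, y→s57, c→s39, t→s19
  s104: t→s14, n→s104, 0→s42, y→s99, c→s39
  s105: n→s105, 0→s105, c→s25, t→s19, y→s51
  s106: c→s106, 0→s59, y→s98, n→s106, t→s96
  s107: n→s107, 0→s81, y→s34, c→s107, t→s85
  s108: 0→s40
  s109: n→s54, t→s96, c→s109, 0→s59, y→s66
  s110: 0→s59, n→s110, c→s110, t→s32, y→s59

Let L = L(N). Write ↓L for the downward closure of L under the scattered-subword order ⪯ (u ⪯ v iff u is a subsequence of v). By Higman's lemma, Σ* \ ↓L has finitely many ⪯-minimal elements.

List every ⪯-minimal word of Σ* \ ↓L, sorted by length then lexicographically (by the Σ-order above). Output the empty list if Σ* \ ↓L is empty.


A = [ytn, 0c00, 0yy00, ynyyy, ycycnt].

|Q|=111, |F|=106, |δ|=548 (6 ε).
min D↑ (106 st, q0=0, F={14}): 0:t→0,c→0,n→0,0→1,y→2 1:t→1,c→3,n→1,0→1,y→4 2:t→5,c→6,n→7,0→8,y→2 3:t→3,c→3,n→3,0→9,y→10 4:t→11,c→12,n→13,0→4,y→10 5:t→5,c→5,n→14,0→15,y→5 6:t→5,c→6,n→16,0→17,y→18 7:t→19,c→16,n→7,0→20,y→21 8:t→15,c→12,n→20,0→8,y→4 9:t→9,c→9,n→9,0→14,y→22 10:t→23,c→12,n→24,0→22,y→10 11:t→11,c→23,n→14,0→11,y→23 12:t→23,c→12,n→25,0→26,y→27 13:t→28,c→25,n→13,0→13,y→29 14:t→14,c→14,n→14,0→14,y→14 15:t→15,c→23,n→14,0→15,y→11 16:t→19,c→16,n→16,0→30,y→31 17:t→15,c→12,n→30,0→17,y→32 18:t→5,c→33,n→34,0→35,y→18 19:t→19,c→19,n→14,0→36,y→37 20:t→36,c→25,n→20,0→20,y→38 21:t→37,c→39,n→21,0→40,y→41 22:t→42,c→26,n→43,0→14,y→22 23:t→23,c→23,n→14,0→42,y→23 24:t→44,c→25,n→24,0→43,y→29 25:t→44,c→25,n→25,0→45,y→46 26:t→42,c→26,n→45,0→14,y→47 27:t→23,c→48,n→49,0→47,y→27 28:t→28,c→44,n→14,0→28,y→50 29:t→50,c→51,n→29,0→52,y→53 30:t→36,c→25,n→30,0→30,y→54 31:t→37,c→55,n→31,0→56,y→57 32:t→11,c→48,n→58,0→32,y→27 33:t→5,c→33,n→59,0→60,y→33 34:t→19,c→61,n→34,0→62,y→31 35:t→15,c→48,n→62,0→35,y→32 36:t→36,c→44,n→14,0→36,y→63 37:t→37,c→37,n→14,0→64,y→65 38:t→63,c→51,n→38,0→38,y→53 39:t→37,c→39,n→39,0→66,y→57 40:t→64,c→51,n→40,0→40,y→67 41:t→65,c→41,n→41,0→67,y→14 42:t→42,c→42,n→14,0→14,y→42 43:t→68,c→45,n→43,0→14,y→52 44:t→44,c→44,n→14,0→68,y→50 45:t→68,c→45,n→45,0→14,y→69 46:t→50,c→70,n→46,0→69,y→71 47:t→42,c→72,n→73,0→14,y→47 48:t→23,c→48,n→74,0→72,y→48 49:t→44,c→75,n→49,0→73,y→46 50:t→50,c→50,n→14,0→76,y→77 51:t→50,c→51,n→51,0→78,y→71 52:t→76,c→78,n→52,0→14,y→79 53:t→77,c→53,n→53,0→79,y→14 54:t→63,c→70,n→54,0→54,y→71 55:t→37,c→55,n→80,0→81,y→82 56:t→64,c→70,n→56,0→56,y→83 57:t→65,c→82,n→57,0→83,y→14 58:t→28,c→75,n→58,0→58,y→46 59:t→14,c→59,n→59,0→84,y→80 60:t→15,c→48,n→84,0→60,y→85 61:t→19,c→61,n→59,0→86,y→55 62:t→36,c→75,n→62,0→62,y→54 63:t→63,c→50,n→14,0→63,y→77 64:t→64,c→50,n→14,0→64,y→87 65:t→65,c→65,n→14,0→87,y→14 66:t→64,c→51,n→66,0→66,y→83 67:t→87,c→53,n→67,0→67,y→14 68:t→68,c→68,n→14,0→14,y→76 69:t→76,c→88,n→69,0→14,y→89 70:t→50,c→70,n→90,0→88,y→91 71:t→77,c→91,n→71,0→89,y→14 72:t→42,c→72,n→92,0→14,y→72 73:t→68,c→93,n→73,0→14,y→69 74:t→14,c→74,n→74,0→92,y→90 75:t→44,c→75,n→74,0→93,y→70 76:t→76,c→76,n→14,0→14,y→94 77:t→77,c→77,n→14,0→94,y→14 78:t→76,c→78,n→78,0→14,y→89 79:t→94,c→79,n→79,0→14,y→14 80:t→14,c→80,n→80,0→95,y→96 81:t→64,c→70,n→95,0→81,y→97 82:t→65,c→82,n→96,0→97,y→14 83:t→87,c→91,n→83,0→83,y→14 84:t→14,c→74,n→84,0→84,y→98 85:t→11,c→48,n→99,0→85,y→48 86:t→36,c→75,n→84,0→86,y→100 87:t→87,c→77,n→14,0→87,y→14 88:t→76,c→88,n→101,0→14,y→102 89:t→94,c→102,n→89,0→14,y→14 90:t→14,c→90,n→90,0→101,y→103 91:t→77,c→91,n→103,0→102,y→14 92:t→14,c→92,n→92,0→14,y→101 93:t→68,c→93,n→92,0→14,y→88 94:t→94,c→94,n→14,0→14,y→14 95:t→14,c→90,n→95,0→95,y→104 96:t→14,c→96,n→96,0→104,y→14 97:t→87,c→91,n→104,0→97,y→14 98:t→14,c→90,n→98,0→98,y→103 99:t→14,c→74,n→99,0→99,y→90 100:t→63,c→70,n→98,0→100,y→91 101:t→14,c→101,n→101,0→14,y→105 102:t→94,c→102,n→105,0→14,y→14 103:t→14,c→103,n→103,0→105,y→14 104:t→14,c→103,n→104,0→104,y→14 105:t→14,c→105,n→105,0→14,y→14.
'ytn': |S_i|=[108, 104, 20, 1] end={s59} ∉↓L; 3/3 deletions ∈↓L.
'0c00': N↓-sim [108, 84, 48, 24, 1] end={s59} rej; 4/4 deletions ∈↓L.
'0yy00': run [108, 84, 64, 46, 23, 1] end={s59} ∉↓L; 5/5 deletions ∈↓L.
'ynyyy': N↓-sim [108, 104, 80, 51, 22, 1] end={s59} rej; 5/5 del acc.
'ycycnt': run [108, 104, 89, 72, 52, 16, 1] end={s59} ∉↓L; 6/6 single-dels accept.
5 minimals (antichain).


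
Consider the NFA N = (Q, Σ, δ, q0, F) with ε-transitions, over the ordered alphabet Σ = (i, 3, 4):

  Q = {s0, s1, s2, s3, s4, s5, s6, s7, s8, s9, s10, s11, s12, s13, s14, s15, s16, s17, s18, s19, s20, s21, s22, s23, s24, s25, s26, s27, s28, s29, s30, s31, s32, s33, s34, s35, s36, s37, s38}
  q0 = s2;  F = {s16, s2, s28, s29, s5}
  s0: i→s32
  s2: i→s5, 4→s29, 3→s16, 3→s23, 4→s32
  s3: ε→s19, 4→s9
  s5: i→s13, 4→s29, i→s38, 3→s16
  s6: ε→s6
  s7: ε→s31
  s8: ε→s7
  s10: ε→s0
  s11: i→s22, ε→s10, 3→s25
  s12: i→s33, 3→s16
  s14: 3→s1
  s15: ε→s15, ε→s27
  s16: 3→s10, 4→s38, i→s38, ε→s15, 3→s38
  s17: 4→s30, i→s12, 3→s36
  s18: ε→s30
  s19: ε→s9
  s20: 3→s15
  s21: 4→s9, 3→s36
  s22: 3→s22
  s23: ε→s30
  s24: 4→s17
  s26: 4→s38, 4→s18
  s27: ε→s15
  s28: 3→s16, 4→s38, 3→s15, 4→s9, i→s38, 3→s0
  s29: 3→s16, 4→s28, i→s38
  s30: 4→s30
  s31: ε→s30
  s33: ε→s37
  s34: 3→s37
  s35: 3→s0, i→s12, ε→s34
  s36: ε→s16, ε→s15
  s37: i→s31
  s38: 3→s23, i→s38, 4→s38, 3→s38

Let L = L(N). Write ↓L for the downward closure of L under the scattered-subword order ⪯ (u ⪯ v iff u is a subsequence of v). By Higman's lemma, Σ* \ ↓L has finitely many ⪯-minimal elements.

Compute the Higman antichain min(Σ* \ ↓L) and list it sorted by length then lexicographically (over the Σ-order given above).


|Q|=39, |F|=5, |δ|=66 (18 ε).
min D↑ (6 st, q0=0, F={4}): 0:i→1,3→2,4→3 1:i→4,3→2,4→3 2:i→4,3→4,4→4 3:i→4,3→2,4→5 4:i→4,3→4,4→4 5:i→4,3→2,4→4.
'ii': run [15, 14, 5] end={s13,s23,s30,s32,s38} rej; 2/2 del acc.
'3i': run [15, 9, 4] end={s23,s30,s32,s38} — reject; 2/2 deletions ∈↓L.
'33': |S_i|=[15, 9, 6] end={s0,s10,s23,s30,s32,s38} — reject; 2/2 single-dels accept.
'34': N↓-sim [15, 9, 3] end={s23,s30,s38} — reject; 2/2 del acc.
'4i': |S_i|=[15, 12, 4] end={s23,s30,s32,s38} rej; 2/2 del acc.
'444': run [15, 12, 11, 4] end={s23,s30,s38,s9} rej; 3/3 del acc.
6 obstructions.

min(Σ*\↓L) = [ii, 3i, 33, 34, 4i, 444].


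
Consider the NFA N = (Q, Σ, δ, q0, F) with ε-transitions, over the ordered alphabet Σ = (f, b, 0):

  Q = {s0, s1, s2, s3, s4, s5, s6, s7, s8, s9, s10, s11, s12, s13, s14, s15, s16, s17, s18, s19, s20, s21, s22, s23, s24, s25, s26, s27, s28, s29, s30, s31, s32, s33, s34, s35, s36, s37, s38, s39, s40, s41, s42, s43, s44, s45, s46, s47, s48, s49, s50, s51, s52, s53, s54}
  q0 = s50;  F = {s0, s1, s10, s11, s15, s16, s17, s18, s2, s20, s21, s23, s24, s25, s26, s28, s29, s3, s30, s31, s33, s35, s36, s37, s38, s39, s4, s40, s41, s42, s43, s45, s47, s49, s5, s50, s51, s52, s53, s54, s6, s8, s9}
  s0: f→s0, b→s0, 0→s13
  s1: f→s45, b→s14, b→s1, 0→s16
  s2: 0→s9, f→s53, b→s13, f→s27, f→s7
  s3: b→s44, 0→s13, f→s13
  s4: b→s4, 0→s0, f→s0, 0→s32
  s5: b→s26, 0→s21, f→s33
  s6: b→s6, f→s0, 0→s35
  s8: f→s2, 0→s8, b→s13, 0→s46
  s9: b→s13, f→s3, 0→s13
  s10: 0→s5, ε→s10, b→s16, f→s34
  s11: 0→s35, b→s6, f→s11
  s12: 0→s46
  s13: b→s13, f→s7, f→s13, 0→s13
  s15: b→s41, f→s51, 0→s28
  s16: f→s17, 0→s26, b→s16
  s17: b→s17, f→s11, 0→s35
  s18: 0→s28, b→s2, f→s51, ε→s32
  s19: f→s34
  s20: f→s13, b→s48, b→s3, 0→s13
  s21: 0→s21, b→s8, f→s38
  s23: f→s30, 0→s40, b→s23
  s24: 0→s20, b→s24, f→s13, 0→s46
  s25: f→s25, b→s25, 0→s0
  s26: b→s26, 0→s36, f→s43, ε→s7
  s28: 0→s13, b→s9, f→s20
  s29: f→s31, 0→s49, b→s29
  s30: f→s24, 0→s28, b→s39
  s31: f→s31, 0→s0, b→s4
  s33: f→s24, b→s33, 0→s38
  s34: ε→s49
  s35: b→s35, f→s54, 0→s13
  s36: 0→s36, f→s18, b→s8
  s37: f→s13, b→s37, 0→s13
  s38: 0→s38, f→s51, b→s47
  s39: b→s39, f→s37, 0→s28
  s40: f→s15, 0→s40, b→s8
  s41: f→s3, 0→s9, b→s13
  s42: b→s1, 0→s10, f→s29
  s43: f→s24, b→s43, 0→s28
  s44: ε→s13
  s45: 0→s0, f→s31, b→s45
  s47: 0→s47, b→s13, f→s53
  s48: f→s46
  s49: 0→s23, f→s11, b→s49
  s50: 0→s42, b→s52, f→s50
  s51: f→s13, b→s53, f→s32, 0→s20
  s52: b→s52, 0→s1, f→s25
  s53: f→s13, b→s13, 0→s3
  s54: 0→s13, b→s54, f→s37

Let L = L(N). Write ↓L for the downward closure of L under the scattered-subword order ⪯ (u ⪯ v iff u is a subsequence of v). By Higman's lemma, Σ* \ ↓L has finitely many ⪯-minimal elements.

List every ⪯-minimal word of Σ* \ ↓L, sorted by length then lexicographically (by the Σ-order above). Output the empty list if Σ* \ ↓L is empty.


|Q|=55, |F|=43, |δ|=149 (5 ε).
min D↑ (44 st, q0=0, F={13}): 0:f→0,b→1,0→2 1:f→3,b→1,0→4 2:f→5,b→4,0→6 3:f→3,b→3,0→7 4:f→8,b→4,0→9 5:f→10,b→5,0→11 6:f→11,b→9,0→12 7:f→7,b→7,0→13 8:f→10,b→8,0→7 9:f→14,b→9,0→15 10:f→10,b→16,0→7 11:f→17,b→11,0→18 12:f→19,b→15,0→20 13:f→13,b→13,0→13 14:f→17,b→14,0→21 15:f→22,b→15,0→23 16:f→7,b→16,0→7 17:f→17,b→24,0→21 18:f→25,b→18,0→26 19:f→27,b→19,0→28 20:f→28,b→29,0→20 21:f→30,b→21,0→13 22:f→27,b→22,0→31 23:f→32,b→29,0→23 24:f→7,b→24,0→21 25:f→27,b→33,0→31 26:f→34,b→29,0→26 27:f→13,b→27,0→35 28:f→36,b→37,0→28 29:f→38,b→13,0→29 30:f→39,b→30,0→13 31:f→35,b→40,0→13 32:f→36,b→38,0→31 33:f→39,b→33,0→31 34:f→36,b→41,0→31 35:f→13,b→42,0→13 36:f→13,b→43,0→35 37:f→43,b→13,0→37 38:f→43,b→13,0→40 39:f→13,b→39,0→13 40:f→42,b→13,0→13 41:f→42,b→13,0→40 42:f→13,b→13,0→13 43:f→13,b→13,0→42.
'bf00': |S_i|=[52, 46, 32, 14, 2] end={s13,s7} ∉↓L; 4/4 deletions ∈↓L.
'0ff00': |S_i|=[52, 49, 40, 27, 14, 2] end={s13,s7} ∉↓L; 5/5 del acc.
'0ffbf0': N↓-sim [52, 49, 40, 27, 20, 10, 2] end={s13,s7} — reject; 6/6 single-dels accept.
'000fff': run [52, 49, 42, 34, 26, 13, 4] end={s13,s32,s46,s7} — reject; 6/6 single-dels accept.
'0000bb': run [52, 49, 42, 34, 23, 13, 3] end={s13,s44,s7} — reject; 6/6 single-dels accept.
5 words, ⪯-incomp.

Antichain: [bf00, 0ff00, 0ffbf0, 000fff, 0000bb].


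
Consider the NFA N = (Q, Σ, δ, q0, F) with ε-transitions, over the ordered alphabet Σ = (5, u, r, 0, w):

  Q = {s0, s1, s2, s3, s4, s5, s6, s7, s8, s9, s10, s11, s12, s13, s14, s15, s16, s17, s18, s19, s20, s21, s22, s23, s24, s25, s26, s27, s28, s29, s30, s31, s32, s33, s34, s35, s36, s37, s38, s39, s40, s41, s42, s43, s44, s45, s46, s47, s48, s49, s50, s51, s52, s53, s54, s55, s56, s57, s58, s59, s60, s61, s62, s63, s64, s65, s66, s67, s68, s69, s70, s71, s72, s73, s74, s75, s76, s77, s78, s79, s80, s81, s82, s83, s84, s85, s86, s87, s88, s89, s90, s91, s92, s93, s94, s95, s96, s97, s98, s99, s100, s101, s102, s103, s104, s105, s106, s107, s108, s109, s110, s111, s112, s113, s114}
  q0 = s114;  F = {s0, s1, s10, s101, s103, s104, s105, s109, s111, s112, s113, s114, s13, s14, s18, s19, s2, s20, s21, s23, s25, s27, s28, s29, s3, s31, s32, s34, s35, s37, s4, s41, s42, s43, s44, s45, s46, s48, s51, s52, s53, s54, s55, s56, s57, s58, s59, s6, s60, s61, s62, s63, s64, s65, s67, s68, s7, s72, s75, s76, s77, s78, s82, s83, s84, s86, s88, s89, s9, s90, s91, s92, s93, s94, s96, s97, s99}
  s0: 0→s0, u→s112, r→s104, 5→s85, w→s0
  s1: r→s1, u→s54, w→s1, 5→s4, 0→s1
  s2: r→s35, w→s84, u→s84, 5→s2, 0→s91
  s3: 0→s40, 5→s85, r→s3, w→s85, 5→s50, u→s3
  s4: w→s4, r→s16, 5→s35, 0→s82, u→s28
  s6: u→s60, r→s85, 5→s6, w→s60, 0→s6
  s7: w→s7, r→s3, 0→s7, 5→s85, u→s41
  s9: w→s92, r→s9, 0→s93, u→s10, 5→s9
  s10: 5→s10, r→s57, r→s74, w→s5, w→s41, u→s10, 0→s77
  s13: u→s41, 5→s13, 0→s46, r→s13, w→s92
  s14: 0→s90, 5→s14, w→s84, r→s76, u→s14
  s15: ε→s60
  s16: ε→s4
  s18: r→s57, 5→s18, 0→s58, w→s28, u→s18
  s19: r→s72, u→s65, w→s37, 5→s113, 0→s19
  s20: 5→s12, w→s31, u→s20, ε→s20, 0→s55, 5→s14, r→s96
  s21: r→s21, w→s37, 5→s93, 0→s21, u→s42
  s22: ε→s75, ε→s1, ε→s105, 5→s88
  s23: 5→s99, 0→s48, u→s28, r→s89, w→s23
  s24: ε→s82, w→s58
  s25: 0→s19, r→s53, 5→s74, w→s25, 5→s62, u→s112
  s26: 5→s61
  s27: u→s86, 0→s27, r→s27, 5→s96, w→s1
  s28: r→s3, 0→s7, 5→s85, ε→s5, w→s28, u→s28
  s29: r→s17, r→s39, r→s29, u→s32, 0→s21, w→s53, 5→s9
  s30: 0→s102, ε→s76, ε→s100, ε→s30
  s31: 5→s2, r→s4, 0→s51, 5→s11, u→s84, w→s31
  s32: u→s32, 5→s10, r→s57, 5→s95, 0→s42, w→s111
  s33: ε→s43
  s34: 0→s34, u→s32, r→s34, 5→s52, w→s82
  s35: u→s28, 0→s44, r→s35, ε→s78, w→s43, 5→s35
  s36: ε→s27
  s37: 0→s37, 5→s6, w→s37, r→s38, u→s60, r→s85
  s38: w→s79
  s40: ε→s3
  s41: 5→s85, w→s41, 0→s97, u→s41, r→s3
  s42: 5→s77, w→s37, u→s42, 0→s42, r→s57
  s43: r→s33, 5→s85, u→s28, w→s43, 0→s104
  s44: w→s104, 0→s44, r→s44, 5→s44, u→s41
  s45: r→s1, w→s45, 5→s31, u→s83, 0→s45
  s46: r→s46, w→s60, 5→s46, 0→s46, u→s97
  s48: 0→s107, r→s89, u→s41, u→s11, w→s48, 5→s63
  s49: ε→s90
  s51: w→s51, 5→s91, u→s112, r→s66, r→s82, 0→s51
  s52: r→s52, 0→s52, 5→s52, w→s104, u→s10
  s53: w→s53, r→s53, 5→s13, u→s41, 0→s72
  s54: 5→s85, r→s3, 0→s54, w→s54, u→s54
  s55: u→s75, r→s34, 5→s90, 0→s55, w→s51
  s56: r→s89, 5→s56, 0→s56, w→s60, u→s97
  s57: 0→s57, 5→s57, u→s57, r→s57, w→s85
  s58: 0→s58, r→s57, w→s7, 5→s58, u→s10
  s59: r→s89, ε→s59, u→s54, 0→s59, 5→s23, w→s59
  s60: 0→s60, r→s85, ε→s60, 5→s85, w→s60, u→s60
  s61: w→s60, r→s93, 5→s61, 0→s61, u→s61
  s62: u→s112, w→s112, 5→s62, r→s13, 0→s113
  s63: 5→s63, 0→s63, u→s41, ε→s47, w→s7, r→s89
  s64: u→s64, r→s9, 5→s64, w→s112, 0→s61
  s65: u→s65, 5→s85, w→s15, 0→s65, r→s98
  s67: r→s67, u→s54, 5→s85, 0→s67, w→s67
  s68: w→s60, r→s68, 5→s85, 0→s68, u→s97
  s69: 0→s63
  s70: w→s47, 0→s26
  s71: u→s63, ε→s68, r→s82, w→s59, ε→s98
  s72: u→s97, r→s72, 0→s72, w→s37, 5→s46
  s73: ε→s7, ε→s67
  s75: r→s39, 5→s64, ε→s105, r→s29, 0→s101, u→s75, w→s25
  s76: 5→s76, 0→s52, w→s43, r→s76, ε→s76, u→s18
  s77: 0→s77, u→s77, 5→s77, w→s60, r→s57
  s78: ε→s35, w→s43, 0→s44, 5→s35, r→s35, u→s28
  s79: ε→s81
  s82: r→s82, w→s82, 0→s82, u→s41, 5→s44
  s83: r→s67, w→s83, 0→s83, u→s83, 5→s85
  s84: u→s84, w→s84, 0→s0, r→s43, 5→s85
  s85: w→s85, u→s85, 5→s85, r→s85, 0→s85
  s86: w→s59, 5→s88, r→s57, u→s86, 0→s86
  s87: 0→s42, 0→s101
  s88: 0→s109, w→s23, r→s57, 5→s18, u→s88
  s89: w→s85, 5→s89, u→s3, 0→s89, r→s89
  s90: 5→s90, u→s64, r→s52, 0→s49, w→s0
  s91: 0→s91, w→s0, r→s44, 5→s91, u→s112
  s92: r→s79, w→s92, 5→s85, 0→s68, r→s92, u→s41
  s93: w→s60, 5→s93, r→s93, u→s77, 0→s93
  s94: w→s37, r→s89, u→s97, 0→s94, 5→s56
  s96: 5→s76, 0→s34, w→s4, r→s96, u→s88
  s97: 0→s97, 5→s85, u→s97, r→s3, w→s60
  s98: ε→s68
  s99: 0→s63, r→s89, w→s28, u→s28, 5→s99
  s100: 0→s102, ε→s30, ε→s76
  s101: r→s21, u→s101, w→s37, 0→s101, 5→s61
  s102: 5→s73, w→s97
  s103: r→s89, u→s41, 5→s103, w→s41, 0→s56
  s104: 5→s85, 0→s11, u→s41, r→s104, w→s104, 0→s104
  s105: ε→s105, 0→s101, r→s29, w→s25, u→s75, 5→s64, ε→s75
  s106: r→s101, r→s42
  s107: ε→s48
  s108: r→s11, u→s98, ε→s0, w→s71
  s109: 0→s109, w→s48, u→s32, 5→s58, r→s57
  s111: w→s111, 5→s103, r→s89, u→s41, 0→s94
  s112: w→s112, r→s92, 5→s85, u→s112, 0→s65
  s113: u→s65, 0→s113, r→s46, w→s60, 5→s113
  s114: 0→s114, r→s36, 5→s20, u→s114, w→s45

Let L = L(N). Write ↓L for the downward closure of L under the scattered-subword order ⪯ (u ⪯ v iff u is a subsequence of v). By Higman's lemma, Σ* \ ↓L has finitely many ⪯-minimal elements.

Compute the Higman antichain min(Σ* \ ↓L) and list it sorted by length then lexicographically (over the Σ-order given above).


|Q|=115, |F|=77, |δ|=460 (34 ε).
min D↑ (76 st, q0=0, F={23}): 0:5→1,u→0,r→2,0→0,w→3 1:5→4,u→1,r→5,0→6,w→7 2:5→5,u→8,r→2,0→2,w→9 3:5→7,u→10,r→9,0→3,w→3 4:5→4,u→4,r→11,0→12,w→13 5:5→11,u→14,r→5,0→15,w→16 6:5→12,u→17,r→15,0→6,w→18 7:5→19,u→13,r→16,0→18,w→7 8:5→14,u→8,r→20,0→8,w→21 9:5→16,u→22,r→9,0→9,w→9 10:5→23,u→10,r→24,0→10,w→10 11:5→11,u→25,r→11,0→26,w→27 12:5→12,u→28,r→26,0→12,w→29 13:5→23,u→13,r→27,0→29,w→13 14:5→25,u→14,r→20,0→30,w→31 15:5→26,u→32,r→15,0→15,w→33 16:5→34,u→35,r→16,0→33,w→16 17:5→28,u→17,r→36,0→37,w→38 18:5→39,u→40,r→33,0→18,w→18 19:5→19,u→13,r→34,0→39,w→13 20:5→20,u→20,r→20,0→20,w→23 21:5→31,u→22,r→41,0→21,w→21 22:5→23,u→22,r→42,0→22,w→22 23:5→23,u→23,r→23,0→23,w→23 24:5→23,u→22,r→24,0→24,w→24 25:5→25,u→25,r→20,0→43,w→35 26:5→26,u→44,r→26,0→26,w→45 27:5→23,u→35,r→27,0→45,w→27 28:5→28,u→28,r→46,0→47,w→40 29:5→23,u→40,r→45,0→29,w→29 30:5→43,u→32,r→20,0→30,w→48 31:5→49,u→35,r→41,0→48,w→31 32:5→44,u→32,r→20,0→50,w→51 33:5→52,u→53,r→33,0→33,w→33 34:5→34,u→35,r→34,0→52,w→27 35:5→23,u→35,r→42,0→54,w→35 36:5→46,u→32,r→36,0→55,w→56 37:5→47,u→37,r→55,0→37,w→57 38:5→58,u→40,r→56,0→59,w→38 39:5→39,u→40,r→52,0→39,w→29 40:5→23,u→40,r→60,0→61,w→40 41:5→41,u→42,r→41,0→41,w→23 42:5→23,u→42,r→42,0→42,w→23 43:5→43,u→44,r→20,0→43,w→54 44:5→44,u→44,r→20,0→62,w→53 45:5→23,u→53,r→45,0→45,w→45 46:5→46,u→44,r→46,0→63,w→60 47:5→47,u→47,r→63,0→47,w→64 48:5→65,u→53,r→41,0→48,w→48 49:5→49,u→35,r→41,0→65,w→35 50:5→62,u→50,r→20,0→50,w→57 51:5→66,u→53,r→41,0→67,w→51 52:5→52,u→53,r→52,0→52,w→45 53:5→23,u→53,r→42,0→68,w→53 54:5→23,u→53,r→42,0→54,w→54 55:5→63,u→50,r→55,0→55,w→57 56:5→69,u→53,r→56,0→70,w→56 57:5→71,u→64,r→23,0→57,w→57 58:5→58,u→40,r→69,0→72,w→40 59:5→72,u→61,r→70,0→59,w→57 60:5→23,u→53,r→60,0→73,w→60 61:5→23,u→61,r→73,0→61,w→64 62:5→62,u→62,r→20,0→62,w→64 63:5→63,u→62,r→63,0→63,w→64 64:5→23,u→64,r→23,0→64,w→64 65:5→65,u→53,r→41,0→65,w→54 66:5→66,u→53,r→41,0→74,w→53 67:5→74,u→68,r→41,0→67,w→57 68:5→23,u→68,r→42,0→68,w→64 69:5→69,u→53,r→69,0→75,w→60 70:5→75,u→68,r→70,0→70,w→57 71:5→71,u→64,r→23,0→71,w→64 72:5→72,u→61,r→75,0→72,w→64 73:5→23,u→68,r→73,0→73,w→64 74:5→74,u→68,r→41,0→74,w→64 75:5→75,u→68,r→75,0→75,w→64 [Hopcroft].
'wu5': run [99, 64, 27, 2] end={s50,s85} ∉↓L; 3/3 deletions ∈↓L.
'55w5': N↓-sim [99, 89, 57, 24, 2] end={s50,s85} ∉↓L; 4/4 del acc.
'rurw': |S_i|=[99, 72, 41, 10, 3] end={s79,s81,s85} — reject; 4/4 single-dels accept.
'50u0wr': run [99, 89, 70, 51, 29, 8, 4] end={s38,s79,s81,s85} ∉↓L; 6/6 single-dels accept.
4 words, ⪯-incomp.

min(Σ*\↓L) = [wu5, 55w5, rurw, 50u0wr].
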